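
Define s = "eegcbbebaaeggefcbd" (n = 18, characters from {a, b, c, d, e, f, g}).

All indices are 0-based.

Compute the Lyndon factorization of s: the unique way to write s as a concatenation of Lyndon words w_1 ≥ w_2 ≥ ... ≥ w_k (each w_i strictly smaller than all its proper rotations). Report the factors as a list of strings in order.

["eeg", "c", "bbe", "b", "aaeggefcbd"]

emit factor 1: 'eeg' (i=0, period=3)
emit factor 2: 'c' (i=3, period=1)
emit factor 3: 'bbe' (i=4, period=3)
emit factor 4: 'b' (i=7, period=1)
emit factor 5: 'aaeggefcbd' (i=8, period=10)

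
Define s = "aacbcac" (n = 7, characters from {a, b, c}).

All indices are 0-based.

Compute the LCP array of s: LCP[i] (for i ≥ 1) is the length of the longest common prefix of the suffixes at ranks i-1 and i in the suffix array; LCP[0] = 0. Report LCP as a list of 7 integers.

rank | idx | suffix
   0 |   0 | aacbcac
   1 |   5 | ac
   2 |   1 | acbcac
   3 |   3 | bcac
   4 |   6 | c
   5 |   4 | cac
   6 |   2 | cbcac

SA = [0, 5, 1, 3, 6, 4, 2]
rank  pair      lcp
   1  s[0:],s[5:]  1  'a'
   2  s[5:],s[1:]  2  'ac'
   3  s[1:],s[3:]  0  ''
   4  s[3:],s[6:]  0  ''
   5  s[6:],s[4:]  1  'c'
   6  s[4:],s[2:]  1  'c'

[0, 1, 2, 0, 0, 1, 1]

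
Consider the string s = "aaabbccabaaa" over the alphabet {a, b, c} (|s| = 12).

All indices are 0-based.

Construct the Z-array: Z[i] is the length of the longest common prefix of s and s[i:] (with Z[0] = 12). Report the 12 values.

[12, 2, 1, 0, 0, 0, 0, 1, 0, 3, 2, 1]

Z[0]=12
i=1: fresh scan; Z[1]=2 scan→box=[1,3)
i=2: min(r-i=1, Z[1]=2)=1; Z[2]=1
i=3: fresh scan; Z[3]=0
i=4: fresh scan; Z[4]=0
i=5: fresh scan; Z[5]=0
i=6: fresh scan; Z[6]=0
i=7: fresh scan; Z[7]=1 scan→box=[7,8)
i=8: fresh scan; Z[8]=0
i=9: fresh scan; Z[9]=3 scan→box=[9,12)
i=10: min(r-i=2, Z[1]=2)=2; Z[10]=2
i=11: min(r-i=1, Z[2]=1)=1; Z[11]=1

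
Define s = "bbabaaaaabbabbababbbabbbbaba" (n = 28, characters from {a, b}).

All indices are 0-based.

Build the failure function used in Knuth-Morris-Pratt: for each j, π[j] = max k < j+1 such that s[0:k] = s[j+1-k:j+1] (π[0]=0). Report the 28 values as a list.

π[0] = 0
j=1 s[j]='b': π[1]=1 (border 'b')
j=2 s[j]='a': k: 1→0; π[2]=0 (border '')
j=3 s[j]='b': π[3]=1 (border 'b')
j=4 s[j]='a': k: 1→0; π[4]=0 (border '')
j=5 s[j]='a': π[5]=0 (border '')
j=6 s[j]='a': π[6]=0 (border '')
j=7 s[j]='a': π[7]=0 (border '')
j=8 s[j]='a': π[8]=0 (border '')
j=9 s[j]='b': π[9]=1 (border 'b')
j=10 s[j]='b': π[10]=2 (border 'bb')
j=11 s[j]='a': π[11]=3 (border 'bba')
j=12 s[j]='b': π[12]=4 (border 'bbab')
j=13 s[j]='b': k: 4→1; π[13]=2 (border 'bb')
j=14 s[j]='a': π[14]=3 (border 'bba')
j=15 s[j]='b': π[15]=4 (border 'bbab')
j=16 s[j]='a': π[16]=5 (border 'bbaba')
j=17 s[j]='b': k: 5→0; π[17]=1 (border 'b')
j=18 s[j]='b': π[18]=2 (border 'bb')
j=19 s[j]='b': k: 2→1; π[19]=2 (border 'bb')
j=20 s[j]='a': π[20]=3 (border 'bba')
j=21 s[j]='b': π[21]=4 (border 'bbab')
j=22 s[j]='b': k: 4→1; π[22]=2 (border 'bb')
j=23 s[j]='b': k: 2→1; π[23]=2 (border 'bb')
j=24 s[j]='b': k: 2→1; π[24]=2 (border 'bb')
j=25 s[j]='a': π[25]=3 (border 'bba')
j=26 s[j]='b': π[26]=4 (border 'bbab')
j=27 s[j]='a': π[27]=5 (border 'bbaba')

[0, 1, 0, 1, 0, 0, 0, 0, 0, 1, 2, 3, 4, 2, 3, 4, 5, 1, 2, 2, 3, 4, 2, 2, 2, 3, 4, 5]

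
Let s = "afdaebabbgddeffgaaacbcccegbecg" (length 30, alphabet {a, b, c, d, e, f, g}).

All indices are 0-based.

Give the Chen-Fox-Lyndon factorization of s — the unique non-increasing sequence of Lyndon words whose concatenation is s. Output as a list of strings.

emit factor 1: 'afd' (i=0, period=3)
emit factor 2: 'aeb' (i=3, period=3)
emit factor 3: 'abbgddeffg' (i=6, period=10)
emit factor 4: 'aaacbcccegbecg' (i=16, period=14)

["afd", "aeb", "abbgddeffg", "aaacbcccegbecg"]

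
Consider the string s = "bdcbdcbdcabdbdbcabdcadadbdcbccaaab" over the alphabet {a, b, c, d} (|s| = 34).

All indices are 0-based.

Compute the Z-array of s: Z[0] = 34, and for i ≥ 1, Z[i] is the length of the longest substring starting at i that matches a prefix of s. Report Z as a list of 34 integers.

Z[0]=34
i=1: i≥r, start 0; Z[1]=0
i=2: i≥r, start 0; Z[2]=0
i=3: i≥r, start 0; Z[3]=6 extend→box=[3,9)
i=4: min(r-i=5, Z[1]=0)=0; Z[4]=0
i=5: min(r-i=4, Z[2]=0)=0; Z[5]=0
i=6: min(r-i=3, Z[3]=6)=3; Z[6]=3
i=7: min(r-i=2, Z[4]=0)=0; Z[7]=0
i=8: min(r-i=1, Z[5]=0)=0; Z[8]=0
i=9: i≥r, start 0; Z[9]=0
i=10: i≥r, start 0; Z[10]=2 extend→box=[10,12)
i=11: min(r-i=1, Z[1]=0)=0; Z[11]=0
i=12: i≥r, start 0; Z[12]=2 extend→box=[12,14)
i=13: min(r-i=1, Z[1]=0)=0; Z[13]=0
i=14: i≥r, start 0; Z[14]=1 extend→box=[14,15)
i=15: i≥r, start 0; Z[15]=0
i=16: i≥r, start 0; Z[16]=0
i=17: i≥r, start 0; Z[17]=3 extend→box=[17,20)
i=18: min(r-i=2, Z[1]=0)=0; Z[18]=0
i=19: min(r-i=1, Z[2]=0)=0; Z[19]=0
i=20: i≥r, start 0; Z[20]=0
i=21: i≥r, start 0; Z[21]=0
i=22: i≥r, start 0; Z[22]=0
i=23: i≥r, start 0; Z[23]=0
i=24: i≥r, start 0; Z[24]=4 extend→box=[24,28)
i=25: min(r-i=3, Z[1]=0)=0; Z[25]=0
i=26: min(r-i=2, Z[2]=0)=0; Z[26]=0
i=27: min(r-i=1, Z[3]=6)=1; Z[27]=1
i=28: i≥r, start 0; Z[28]=0
i=29: i≥r, start 0; Z[29]=0
i=30: i≥r, start 0; Z[30]=0
i=31: i≥r, start 0; Z[31]=0
i=32: i≥r, start 0; Z[32]=0
i=33: i≥r, start 0; Z[33]=1 extend→box=[33,34)

[34, 0, 0, 6, 0, 0, 3, 0, 0, 0, 2, 0, 2, 0, 1, 0, 0, 3, 0, 0, 0, 0, 0, 0, 4, 0, 0, 1, 0, 0, 0, 0, 0, 1]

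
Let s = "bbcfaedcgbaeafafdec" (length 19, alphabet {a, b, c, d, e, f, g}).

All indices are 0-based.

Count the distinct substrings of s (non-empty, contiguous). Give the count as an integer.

rank→(start, suffix):
  0 → (10, 'aeafafdec')
  1 → (4, 'aedcgbaeafafdec')
  2 → (12, 'afafdec')
  3 → (14, 'afdec')
  4 → (9, 'baeafafdec')
  5 → (0, 'bbcfaedcgbaeafafdec')
  6 → (1, 'bcfaedcgbaeafafdec')
  7 → (18, 'c')
  8 → (2, 'cfaedcgbaeafafdec')
  9 → (7, 'cgbaeafafdec')
  10 → (6, 'dcgbaeafafdec')
  11 → (16, 'dec')
  12 → (11, 'eafafdec')
  13 → (17, 'ec')
  14 → (5, 'edcgbaeafafdec')
  15 → (3, 'faedcgbaeafafdec')
  16 → (13, 'fafdec')
  17 → (15, 'fdec')
  18 → (8, 'gbaeafafdec')

SA = [10, 4, 12, 14, 9, 0, 1, 18, 2, 7, 6, 16, 11, 17, 5, 3, 13, 15, 8]
i: (SA[i-1],SA[i]) lcp shared
  1: (10,4) 2 'ae'
  2: (4,12) 1 'a'
  3: (12,14) 2 'af'
  4: (14,9) 0 ''
  5: (9,0) 1 'b'
  6: (0,1) 1 'b'
  7: (1,18) 0 ''
  8: (18,2) 1 'c'
  9: (2,7) 1 'c'
  10: (7,6) 0 ''
  11: (6,16) 1 'd'
  12: (16,11) 0 ''
  13: (11,17) 1 'e'
  14: (17,5) 1 'e'
  15: (5,3) 0 ''
  16: (3,13) 2 'fa'
  17: (13,15) 1 'f'
  18: (15,8) 0 ''

n(n+1)/2 = 19·20/2 = 190
Σ LCP = 0 + 2 + 1 + 2 + 0 + 1 + 1 + 0 + 1 + 1 + 0 + 1 + 0 + 1 + 1 + 0 + 2 + 1 + 0 = 15
distinct = 190 − 15 = 175

175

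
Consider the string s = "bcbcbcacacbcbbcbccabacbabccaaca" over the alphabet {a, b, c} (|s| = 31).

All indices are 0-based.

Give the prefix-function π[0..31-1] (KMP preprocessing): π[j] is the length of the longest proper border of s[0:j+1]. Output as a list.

π[0] = 0
j=1 s[j]='c': π[1]=0 (border '')
j=2 s[j]='b': π[2]=1 (border 'b')
j=3 s[j]='c': π[3]=2 (border 'bc')
j=4 s[j]='b': π[4]=3 (border 'bcb')
j=5 s[j]='c': π[5]=4 (border 'bcbc')
j=6 s[j]='a': k: 4→2→0; π[6]=0 (border '')
j=7 s[j]='c': π[7]=0 (border '')
j=8 s[j]='a': π[8]=0 (border '')
j=9 s[j]='c': π[9]=0 (border '')
j=10 s[j]='b': π[10]=1 (border 'b')
j=11 s[j]='c': π[11]=2 (border 'bc')
j=12 s[j]='b': π[12]=3 (border 'bcb')
j=13 s[j]='b': k: 3→1→0; π[13]=1 (border 'b')
j=14 s[j]='c': π[14]=2 (border 'bc')
j=15 s[j]='b': π[15]=3 (border 'bcb')
j=16 s[j]='c': π[16]=4 (border 'bcbc')
j=17 s[j]='c': k: 4→2→0; π[17]=0 (border '')
j=18 s[j]='a': π[18]=0 (border '')
j=19 s[j]='b': π[19]=1 (border 'b')
j=20 s[j]='a': k: 1→0; π[20]=0 (border '')
j=21 s[j]='c': π[21]=0 (border '')
j=22 s[j]='b': π[22]=1 (border 'b')
j=23 s[j]='a': k: 1→0; π[23]=0 (border '')
j=24 s[j]='b': π[24]=1 (border 'b')
j=25 s[j]='c': π[25]=2 (border 'bc')
j=26 s[j]='c': k: 2→0; π[26]=0 (border '')
j=27 s[j]='a': π[27]=0 (border '')
j=28 s[j]='a': π[28]=0 (border '')
j=29 s[j]='c': π[29]=0 (border '')
j=30 s[j]='a': π[30]=0 (border '')

[0, 0, 1, 2, 3, 4, 0, 0, 0, 0, 1, 2, 3, 1, 2, 3, 4, 0, 0, 1, 0, 0, 1, 0, 1, 2, 0, 0, 0, 0, 0]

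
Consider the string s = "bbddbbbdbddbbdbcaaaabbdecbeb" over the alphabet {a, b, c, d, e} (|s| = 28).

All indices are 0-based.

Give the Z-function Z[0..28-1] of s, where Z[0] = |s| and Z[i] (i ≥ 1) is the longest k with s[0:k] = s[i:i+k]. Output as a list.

Z[0]=28
i=1: fresh scan; Z[1]=1 grow→box=[1,2)
i=2: fresh scan; Z[2]=0
i=3: fresh scan; Z[3]=0
i=4: fresh scan; Z[4]=2 grow→box=[4,6)
i=5: min(r-i=1, Z[1]=1)=1; Z[5]=3 grow→box=[5,8)
i=6: min(r-i=2, Z[1]=1)=1; Z[6]=1
i=7: min(r-i=1, Z[2]=0)=0; Z[7]=0
i=8: fresh scan; Z[8]=1 grow→box=[8,9)
i=9: fresh scan; Z[9]=0
i=10: fresh scan; Z[10]=0
i=11: fresh scan; Z[11]=3 grow→box=[11,14)
i=12: min(r-i=2, Z[1]=1)=1; Z[12]=1
i=13: min(r-i=1, Z[2]=0)=0; Z[13]=0
i=14: fresh scan; Z[14]=1 grow→box=[14,15)
i=15: fresh scan; Z[15]=0
i=16: fresh scan; Z[16]=0
i=17: fresh scan; Z[17]=0
i=18: fresh scan; Z[18]=0
i=19: fresh scan; Z[19]=0
i=20: fresh scan; Z[20]=3 grow→box=[20,23)
i=21: min(r-i=2, Z[1]=1)=1; Z[21]=1
i=22: min(r-i=1, Z[2]=0)=0; Z[22]=0
i=23: fresh scan; Z[23]=0
i=24: fresh scan; Z[24]=0
i=25: fresh scan; Z[25]=1 grow→box=[25,26)
i=26: fresh scan; Z[26]=0
i=27: fresh scan; Z[27]=1 grow→box=[27,28)

[28, 1, 0, 0, 2, 3, 1, 0, 1, 0, 0, 3, 1, 0, 1, 0, 0, 0, 0, 0, 3, 1, 0, 0, 0, 1, 0, 1]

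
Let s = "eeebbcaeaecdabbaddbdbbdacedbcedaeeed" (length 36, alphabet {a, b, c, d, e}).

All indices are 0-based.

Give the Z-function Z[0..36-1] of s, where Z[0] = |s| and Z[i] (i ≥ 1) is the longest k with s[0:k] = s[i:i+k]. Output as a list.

Z[0]=36
i=1: outside box; Z[1]=2 extend→box=[1,3)
i=2: min(r-i=1, Z[1]=2)=1; Z[2]=1
i=3: outside box; Z[3]=0
i=4: outside box; Z[4]=0
i=5: outside box; Z[5]=0
i=6: outside box; Z[6]=0
i=7: outside box; Z[7]=1 extend→box=[7,8)
i=8: outside box; Z[8]=0
i=9: outside box; Z[9]=1 extend→box=[9,10)
i=10: outside box; Z[10]=0
i=11: outside box; Z[11]=0
i=12: outside box; Z[12]=0
i=13: outside box; Z[13]=0
i=14: outside box; Z[14]=0
i=15: outside box; Z[15]=0
i=16: outside box; Z[16]=0
i=17: outside box; Z[17]=0
i=18: outside box; Z[18]=0
i=19: outside box; Z[19]=0
i=20: outside box; Z[20]=0
i=21: outside box; Z[21]=0
i=22: outside box; Z[22]=0
i=23: outside box; Z[23]=0
i=24: outside box; Z[24]=0
i=25: outside box; Z[25]=1 extend→box=[25,26)
i=26: outside box; Z[26]=0
i=27: outside box; Z[27]=0
i=28: outside box; Z[28]=0
i=29: outside box; Z[29]=1 extend→box=[29,30)
i=30: outside box; Z[30]=0
i=31: outside box; Z[31]=0
i=32: outside box; Z[32]=3 extend→box=[32,35)
i=33: min(r-i=2, Z[1]=2)=2; Z[33]=2
i=34: min(r-i=1, Z[2]=1)=1; Z[34]=1
i=35: outside box; Z[35]=0

[36, 2, 1, 0, 0, 0, 0, 1, 0, 1, 0, 0, 0, 0, 0, 0, 0, 0, 0, 0, 0, 0, 0, 0, 0, 1, 0, 0, 0, 1, 0, 0, 3, 2, 1, 0]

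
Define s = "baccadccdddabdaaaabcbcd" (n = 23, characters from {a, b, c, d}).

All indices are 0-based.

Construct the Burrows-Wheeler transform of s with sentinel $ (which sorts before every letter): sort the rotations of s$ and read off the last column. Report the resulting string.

ddaaadbc$acacbadbccbdadc

rank  rotation                  last
    0  $baccadccdddabdaaaabcbcd  d
    1  aaaabcbcd$baccadccdddabd  d
    2  aaabcbcd$baccadccdddabda  a
    3  aabcbcd$baccadccdddabdaa  a
    4  abcbcd$baccadccdddabdaaa  a
    5  abdaaaabcbcd$baccadccddd  d
    6  accadccdddabdaaaabcbcd$b  b
    7  adccdddabdaaaabcbcd$bacc  c
    8  baccadccdddabdaaaabcbcd$  $
    9  bcbcd$baccadccdddabdaaaa  a
   10  bcd$baccadccdddabdaaaabc  c
   11  bdaaaabcbcd$baccadccddda  a
   12  cadccdddabdaaaabcbcd$bac  c
   13  cbcd$baccadccdddabdaaaab  b
   14  ccadccdddabdaaaabcbcd$ba  a
   15  ccdddabdaaaabcbcd$baccad  d
   16  cd$baccadccdddabdaaaabcb  b
   17  cdddabdaaaabcbcd$baccadc  c
   18  d$baccadccdddabdaaaabcbc  c
   19  daaaabcbcd$baccadccdddab  b
   20  dabdaaaabcbcd$baccadccdd  d
   21  dccdddabdaaaabcbcd$bacca  a
   22  ddabdaaaabcbcd$baccadccd  d
   23  dddabdaaaabcbcd$baccadcc  c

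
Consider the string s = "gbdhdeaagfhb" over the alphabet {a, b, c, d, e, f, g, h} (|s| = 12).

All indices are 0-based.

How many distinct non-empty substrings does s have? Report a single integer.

73

sorted suffixes:
  #0 SA[0]=6  'aagfhb'
  #1 SA[1]=7  'agfhb'
  #2 SA[2]=11  'b'
  #3 SA[3]=1  'bdhdeaagfhb'
  #4 SA[4]=4  'deaagfhb'
  #5 SA[5]=2  'dhdeaagfhb'
  #6 SA[6]=5  'eaagfhb'
  #7 SA[7]=9  'fhb'
  #8 SA[8]=0  'gbdhdeaagfhb'
  #9 SA[9]=8  'gfhb'
  #10 SA[10]=10  'hb'
  #11 SA[11]=3  'hdeaagfhb'

SA = [6, 7, 11, 1, 4, 2, 5, 9, 0, 8, 10, 3]
[i] adj suffixes → lcp
  [1] 6/7 → 1 ('a')
  [2] 7/11 → 0 ('')
  [3] 11/1 → 1 ('b')
  [4] 1/4 → 0 ('')
  [5] 4/2 → 1 ('d')
  [6] 2/5 → 0 ('')
  [7] 5/9 → 0 ('')
  [8] 9/0 → 0 ('')
  [9] 0/8 → 1 ('g')
  [10] 8/10 → 0 ('')
  [11] 10/3 → 1 ('h')

n(n+1)/2 = 12·13/2 = 78
Σ LCP = 0 + 1 + 0 + 1 + 0 + 1 + 0 + 0 + 0 + 1 + 0 + 1 = 5
distinct = 78 − 5 = 73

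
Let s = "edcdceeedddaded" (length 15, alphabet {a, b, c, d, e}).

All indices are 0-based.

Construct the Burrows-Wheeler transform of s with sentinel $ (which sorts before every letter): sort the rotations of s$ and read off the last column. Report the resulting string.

ddddedecdead$eec

rank  rotation          last
    0  $edcdceeedddaded  d
    1  aded$edcdceeeddd  d
    2  cdceeedddaded$ed  d
    3  ceeedddaded$edcd  d
    4  d$edcdceeedddade  e
    5  daded$edcdceeedd  d
    6  dcdceeedddaded$e  e
    7  dceeedddaded$edc  c
    8  ddaded$edcdceeed  d
    9  dddaded$edcdceee  e
   10  ded$edcdceeeddda  a
   11  ed$edcdceeedddad  d
   12  edcdceeedddaded$  $
   13  edddaded$edcdcee  e
   14  eedddaded$edcdce  e
   15  eeedddaded$edcdc  c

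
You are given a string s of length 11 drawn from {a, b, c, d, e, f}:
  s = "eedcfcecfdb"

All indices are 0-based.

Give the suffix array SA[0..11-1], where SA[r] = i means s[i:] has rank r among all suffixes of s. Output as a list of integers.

sorted suffixes:
  #0 SA[0]=10  'b'
  #1 SA[1]=5  'cecfdb'
  #2 SA[2]=3  'cfcecfdb'
  #3 SA[3]=7  'cfdb'
  #4 SA[4]=9  'db'
  #5 SA[5]=2  'dcfcecfdb'
  #6 SA[6]=6  'ecfdb'
  #7 SA[7]=1  'edcfcecfdb'
  #8 SA[8]=0  'eedcfcecfdb'
  #9 SA[9]=4  'fcecfdb'
  #10 SA[10]=8  'fdb'

[10, 5, 3, 7, 9, 2, 6, 1, 0, 4, 8]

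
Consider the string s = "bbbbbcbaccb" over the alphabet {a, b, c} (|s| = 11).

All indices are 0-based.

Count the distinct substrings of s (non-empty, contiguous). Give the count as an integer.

rank | idx | suffix
   0 |   7 | accb
   1 |  10 | b
   2 |   6 | baccb
   3 |   0 | bbbbbcbaccb
   4 |   1 | bbbbcbaccb
   5 |   2 | bbbcbaccb
   6 |   3 | bbcbaccb
   7 |   4 | bcbaccb
   8 |   9 | cb
   9 |   5 | cbaccb
  10 |   8 | ccb

SA = [7, 10, 6, 0, 1, 2, 3, 4, 9, 5, 8]
[i] adj suffixes → lcp
  [1] 7/10 → 0 ('')
  [2] 10/6 → 1 ('b')
  [3] 6/0 → 1 ('b')
  [4] 0/1 → 4 ('bbbb')
  [5] 1/2 → 3 ('bbb')
  [6] 2/3 → 2 ('bb')
  [7] 3/4 → 1 ('b')
  [8] 4/9 → 0 ('')
  [9] 9/5 → 2 ('cb')
  [10] 5/8 → 1 ('c')

n(n+1)/2 = 11·12/2 = 66
Σ LCP = 0 + 0 + 1 + 1 + 4 + 3 + 2 + 1 + 0 + 2 + 1 = 15
distinct = 66 − 15 = 51

51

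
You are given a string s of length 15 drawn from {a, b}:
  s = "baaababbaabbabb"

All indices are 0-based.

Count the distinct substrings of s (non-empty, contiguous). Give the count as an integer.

rank | idx | suffix
   0 |   1 | aaababbaabbabb
   1 |   2 | aababbaabbabb
   2 |   8 | aabbabb
   3 |   3 | ababbaabbabb
   4 |  12 | abb
   5 |   5 | abbaabbabb
   6 |   9 | abbabb
   7 |  14 | b
   8 |   0 | baaababbaabbabb
   9 |   7 | baabbabb
  10 |  11 | babb
  11 |   4 | babbaabbabb
  12 |  13 | bb
  13 |   6 | bbaabbabb
  14 |  10 | bbabb

SA = [1, 2, 8, 3, 12, 5, 9, 14, 0, 7, 11, 4, 13, 6, 10]
rank  pair      lcp
   1  s[1:],s[2:]  2  'aa'
   2  s[2:],s[8:]  3  'aab'
   3  s[8:],s[3:]  1  'a'
   4  s[3:],s[12:]  2  'ab'
   5  s[12:],s[5:]  3  'abb'
   6  s[5:],s[9:]  4  'abba'
   7  s[9:],s[14:]  0  ''
   8  s[14:],s[0:]  1  'b'
   9  s[0:],s[7:]  3  'baa'
  10  s[7:],s[11:]  2  'ba'
  11  s[11:],s[4:]  4  'babb'
  12  s[4:],s[13:]  1  'b'
  13  s[13:],s[6:]  2  'bb'
  14  s[6:],s[10:]  3  'bba'

n(n+1)/2 = 15·16/2 = 120
Σ LCP = 0 + 2 + 3 + 1 + 2 + 3 + 4 + 0 + 1 + 3 + 2 + 4 + 1 + 2 + 3 = 31
distinct = 120 − 31 = 89

89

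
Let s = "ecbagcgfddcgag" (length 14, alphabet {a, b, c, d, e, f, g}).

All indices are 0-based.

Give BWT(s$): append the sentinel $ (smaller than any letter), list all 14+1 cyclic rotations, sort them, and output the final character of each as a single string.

ggbcedgdf$gacac

rank  rotation         last
    0  $ecbagcgfddcgag  g
    1  ag$ecbagcgfddcg  g
    2  agcgfddcgag$ecb  b
    3  bagcgfddcgag$ec  c
    4  cbagcgfddcgag$e  e
    5  cgag$ecbagcgfdd  d
    6  cgfddcgag$ecbag  g
    7  dcgag$ecbagcgfd  d
    8  ddcgag$ecbagcgf  f
    9  ecbagcgfddcgag$  $
   10  fddcgag$ecbagcg  g
   11  g$ecbagcgfddcga  a
   12  gag$ecbagcgfddc  c
   13  gcgfddcgag$ecba  a
   14  gfddcgag$ecbagc  c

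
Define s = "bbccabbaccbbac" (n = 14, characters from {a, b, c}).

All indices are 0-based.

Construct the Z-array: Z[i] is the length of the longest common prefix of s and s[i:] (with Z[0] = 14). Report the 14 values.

Z[0]=14
i=1: fresh scan; Z[1]=1 grow→box=[1,2)
i=2: fresh scan; Z[2]=0
i=3: fresh scan; Z[3]=0
i=4: fresh scan; Z[4]=0
i=5: fresh scan; Z[5]=2 grow→box=[5,7)
i=6: min(r-i=1, Z[1]=1)=1; Z[6]=1
i=7: fresh scan; Z[7]=0
i=8: fresh scan; Z[8]=0
i=9: fresh scan; Z[9]=0
i=10: fresh scan; Z[10]=2 grow→box=[10,12)
i=11: min(r-i=1, Z[1]=1)=1; Z[11]=1
i=12: fresh scan; Z[12]=0
i=13: fresh scan; Z[13]=0

[14, 1, 0, 0, 0, 2, 1, 0, 0, 0, 2, 1, 0, 0]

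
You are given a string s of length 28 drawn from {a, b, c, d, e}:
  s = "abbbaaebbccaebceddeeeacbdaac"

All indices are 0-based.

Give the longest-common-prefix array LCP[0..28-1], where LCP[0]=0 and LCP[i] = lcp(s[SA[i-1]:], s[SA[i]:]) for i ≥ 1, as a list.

[0, 2, 1, 1, 2, 1, 3, 0, 1, 2, 2, 1, 2, 1, 0, 1, 1, 1, 1, 0, 1, 1, 0, 1, 2, 1, 1, 2]

rank→(start, suffix):
  0 → (25, 'aac')
  1 → (4, 'aaebbccaebceddeeeacbdaac')
  2 → (0, 'abbbaaebbccaebceddeeeacbdaac')
  3 → (26, 'ac')
  4 → (21, 'acbdaac')
  5 → (5, 'aebbccaebceddeeeacbdaac')
  6 → (11, 'aebceddeeeacbdaac')
  7 → (3, 'baaebbccaebceddeeeacbdaac')
  8 → (2, 'bbaaebbccaebceddeeeacbdaac')
  9 → (1, 'bbbaaebbccaebceddeeeacbdaac')
  10 → (7, 'bbccaebceddeeeacbdaac')
  11 → (8, 'bccaebceddeeeacbdaac')
  12 → (13, 'bceddeeeacbdaac')
  13 → (23, 'bdaac')
  14 → (27, 'c')
  15 → (10, 'caebceddeeeacbdaac')
  16 → (22, 'cbdaac')
  17 → (9, 'ccaebceddeeeacbdaac')
  18 → (14, 'ceddeeeacbdaac')
  19 → (24, 'daac')
  20 → (16, 'ddeeeacbdaac')
  21 → (17, 'deeeacbdaac')
  22 → (20, 'eacbdaac')
  23 → (6, 'ebbccaebceddeeeacbdaac')
  24 → (12, 'ebceddeeeacbdaac')
  25 → (15, 'eddeeeacbdaac')
  26 → (19, 'eeacbdaac')
  27 → (18, 'eeeacbdaac')

SA = [25, 4, 0, 26, 21, 5, 11, 3, 2, 1, 7, 8, 13, 23, 27, 10, 22, 9, 14, 24, 16, 17, 20, 6, 12, 15, 19, 18]
[i] adj suffixes → lcp
  [1] 25/4 → 2 ('aa')
  [2] 4/0 → 1 ('a')
  [3] 0/26 → 1 ('a')
  [4] 26/21 → 2 ('ac')
  [5] 21/5 → 1 ('a')
  [6] 5/11 → 3 ('aeb')
  [7] 11/3 → 0 ('')
  [8] 3/2 → 1 ('b')
  [9] 2/1 → 2 ('bb')
  [10] 1/7 → 2 ('bb')
  [11] 7/8 → 1 ('b')
  [12] 8/13 → 2 ('bc')
  [13] 13/23 → 1 ('b')
  [14] 23/27 → 0 ('')
  [15] 27/10 → 1 ('c')
  [16] 10/22 → 1 ('c')
  [17] 22/9 → 1 ('c')
  [18] 9/14 → 1 ('c')
  [19] 14/24 → 0 ('')
  [20] 24/16 → 1 ('d')
  [21] 16/17 → 1 ('d')
  [22] 17/20 → 0 ('')
  [23] 20/6 → 1 ('e')
  [24] 6/12 → 2 ('eb')
  [25] 12/15 → 1 ('e')
  [26] 15/19 → 1 ('e')
  [27] 19/18 → 2 ('ee')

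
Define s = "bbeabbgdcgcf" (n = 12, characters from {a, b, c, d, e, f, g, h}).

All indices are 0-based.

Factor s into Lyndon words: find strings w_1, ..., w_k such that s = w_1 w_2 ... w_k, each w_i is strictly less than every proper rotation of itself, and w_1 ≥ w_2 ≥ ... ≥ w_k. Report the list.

emit factor 1: 'bbe' (i=0, period=3)
emit factor 2: 'abbgdcgcf' (i=3, period=9)

["bbe", "abbgdcgcf"]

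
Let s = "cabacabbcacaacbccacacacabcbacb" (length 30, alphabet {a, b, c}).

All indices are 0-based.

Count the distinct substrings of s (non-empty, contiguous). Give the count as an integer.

399

rank→(start, suffix):
  0 → (11, 'aacbccacacacabcbacb')
  1 → (1, 'abacabbcacaacbccacacacabcbacb')
  2 → (5, 'abbcacaacbccacacacabcbacb')
  3 → (23, 'abcbacb')
  4 → (9, 'acaacbccacacacabcbacb')
  5 → (3, 'acabbcacaacbccacacacabcbacb')
  6 → (21, 'acabcbacb')
  7 → (19, 'acacabcbacb')
  8 → (17, 'acacacabcbacb')
  9 → (27, 'acb')
  10 → (12, 'acbccacacacabcbacb')
  11 → (29, 'b')
  12 → (2, 'bacabbcacaacbccacacacabcbacb')
  13 → (26, 'bacb')
  14 → (6, 'bbcacaacbccacacacabcbacb')
  15 → (7, 'bcacaacbccacacacabcbacb')
  16 → (24, 'bcbacb')
  17 → (14, 'bccacacacabcbacb')
  18 → (10, 'caacbccacacacabcbacb')
  19 → (0, 'cabacabbcacaacbccacacacabcbacb')
  20 → (4, 'cabbcacaacbccacacacabcbacb')
  21 → (22, 'cabcbacb')
  22 → (8, 'cacaacbccacacacabcbacb')
  23 → (20, 'cacabcbacb')
  24 → (18, 'cacacabcbacb')
  25 → (16, 'cacacacabcbacb')
  26 → (28, 'cb')
  27 → (25, 'cbacb')
  28 → (13, 'cbccacacacabcbacb')
  29 → (15, 'ccacacacabcbacb')

SA = [11, 1, 5, 23, 9, 3, 21, 19, 17, 27, 12, 29, 2, 26, 6, 7, 24, 14, 10, 0, 4, 22, 8, 20, 18, 16, 28, 25, 13, 15]
i: (SA[i-1],SA[i]) lcp shared
  1: (11,1) 1 'a'
  2: (1,5) 2 'ab'
  3: (5,23) 2 'ab'
  4: (23,9) 1 'a'
  5: (9,3) 3 'aca'
  6: (3,21) 4 'acab'
  7: (21,19) 3 'aca'
  8: (19,17) 5 'acaca'
  9: (17,27) 2 'ac'
  10: (27,12) 3 'acb'
  11: (12,29) 0 ''
  12: (29,2) 1 'b'
  13: (2,26) 3 'bac'
  14: (26,6) 1 'b'
  15: (6,7) 1 'b'
  16: (7,24) 2 'bc'
  17: (24,14) 2 'bc'
  18: (14,10) 0 ''
  19: (10,0) 2 'ca'
  20: (0,4) 3 'cab'
  21: (4,22) 3 'cab'
  22: (22,8) 2 'ca'
  23: (8,20) 4 'caca'
  24: (20,18) 4 'caca'
  25: (18,16) 6 'cacaca'
  26: (16,28) 1 'c'
  27: (28,25) 2 'cb'
  28: (25,13) 2 'cb'
  29: (13,15) 1 'c'

n(n+1)/2 = 30·31/2 = 465
Σ LCP = 0 + 1 + 2 + 2 + 1 + 3 + 4 + 3 + 5 + 2 + 3 + 0 + 1 + 3 + 1 + 1 + 2 + 2 + 0 + 2 + 3 + 3 + 2 + 4 + 4 + 6 + 1 + 2 + 2 + 1 = 66
distinct = 465 − 66 = 399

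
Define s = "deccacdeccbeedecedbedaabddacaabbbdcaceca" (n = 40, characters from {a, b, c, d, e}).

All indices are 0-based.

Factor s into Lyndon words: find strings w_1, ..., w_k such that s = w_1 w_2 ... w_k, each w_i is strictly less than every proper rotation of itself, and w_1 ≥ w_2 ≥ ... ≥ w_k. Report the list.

emit factor 1: 'de' (i=0, period=2)
emit factor 2: 'c' (i=2, period=1)
emit factor 3: 'c' (i=3, period=1)
emit factor 4: 'acdeccbeedecedbed' (i=4, period=17)
emit factor 5: 'aabddac' (i=21, period=7)
emit factor 6: 'aabbbdcacec' (i=28, period=11)
emit factor 7: 'a' (i=39, period=1)

["de", "c", "c", "acdeccbeedecedbed", "aabddac", "aabbbdcacec", "a"]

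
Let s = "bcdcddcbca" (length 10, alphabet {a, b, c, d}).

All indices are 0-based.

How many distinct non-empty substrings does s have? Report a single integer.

rank | idx | suffix
   0 |   9 | a
   1 |   7 | bca
   2 |   0 | bcdcddcbca
   3 |   8 | ca
   4 |   6 | cbca
   5 |   1 | cdcddcbca
   6 |   3 | cddcbca
   7 |   5 | dcbca
   8 |   2 | dcddcbca
   9 |   4 | ddcbca

SA = [9, 7, 0, 8, 6, 1, 3, 5, 2, 4]
rank  pair      lcp
   1  s[9:],s[7:]  0  ''
   2  s[7:],s[0:]  2  'bc'
   3  s[0:],s[8:]  0  ''
   4  s[8:],s[6:]  1  'c'
   5  s[6:],s[1:]  1  'c'
   6  s[1:],s[3:]  2  'cd'
   7  s[3:],s[5:]  0  ''
   8  s[5:],s[2:]  2  'dc'
   9  s[2:],s[4:]  1  'd'

n(n+1)/2 = 10·11/2 = 55
Σ LCP = 0 + 0 + 2 + 0 + 1 + 1 + 2 + 0 + 2 + 1 = 9
distinct = 55 − 9 = 46

46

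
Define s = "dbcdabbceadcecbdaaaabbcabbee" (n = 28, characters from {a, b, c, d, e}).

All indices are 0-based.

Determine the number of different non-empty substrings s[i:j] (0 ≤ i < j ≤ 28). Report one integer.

sorted suffixes:
  #0 SA[0]=16  'aaaabbcabbee'
  #1 SA[1]=17  'aaabbcabbee'
  #2 SA[2]=18  'aabbcabbee'
  #3 SA[3]=19  'abbcabbee'
  #4 SA[4]=4  'abbceadcecbdaaaabbcabbee'
  #5 SA[5]=23  'abbee'
  #6 SA[6]=9  'adcecbdaaaabbcabbee'
  #7 SA[7]=20  'bbcabbee'
  #8 SA[8]=5  'bbceadcecbdaaaabbcabbee'
  #9 SA[9]=24  'bbee'
  #10 SA[10]=21  'bcabbee'
  #11 SA[11]=1  'bcdabbceadcecbdaaaabbcabbee'
  #12 SA[12]=6  'bceadcecbdaaaabbcabbee'
  #13 SA[13]=14  'bdaaaabbcabbee'
  #14 SA[14]=25  'bee'
  #15 SA[15]=22  'cabbee'
  #16 SA[16]=13  'cbdaaaabbcabbee'
  #17 SA[17]=2  'cdabbceadcecbdaaaabbcabbee'
  #18 SA[18]=7  'ceadcecbdaaaabbcabbee'
  #19 SA[19]=11  'cecbdaaaabbcabbee'
  #20 SA[20]=15  'daaaabbcabbee'
  #21 SA[21]=3  'dabbceadcecbdaaaabbcabbee'
  #22 SA[22]=0  'dbcdabbceadcecbdaaaabbcabbee'
  #23 SA[23]=10  'dcecbdaaaabbcabbee'
  #24 SA[24]=27  'e'
  #25 SA[25]=8  'eadcecbdaaaabbcabbee'
  #26 SA[26]=12  'ecbdaaaabbcabbee'
  #27 SA[27]=26  'ee'

SA = [16, 17, 18, 19, 4, 23, 9, 20, 5, 24, 21, 1, 6, 14, 25, 22, 13, 2, 7, 11, 15, 3, 0, 10, 27, 8, 12, 26]
[i] adj suffixes → lcp
  [1] 16/17 → 3 ('aaa')
  [2] 17/18 → 2 ('aa')
  [3] 18/19 → 1 ('a')
  [4] 19/4 → 4 ('abbc')
  [5] 4/23 → 3 ('abb')
  [6] 23/9 → 1 ('a')
  [7] 9/20 → 0 ('')
  [8] 20/5 → 3 ('bbc')
  [9] 5/24 → 2 ('bb')
  [10] 24/21 → 1 ('b')
  [11] 21/1 → 2 ('bc')
  [12] 1/6 → 2 ('bc')
  [13] 6/14 → 1 ('b')
  [14] 14/25 → 1 ('b')
  [15] 25/22 → 0 ('')
  [16] 22/13 → 1 ('c')
  [17] 13/2 → 1 ('c')
  [18] 2/7 → 1 ('c')
  [19] 7/11 → 2 ('ce')
  [20] 11/15 → 0 ('')
  [21] 15/3 → 2 ('da')
  [22] 3/0 → 1 ('d')
  [23] 0/10 → 1 ('d')
  [24] 10/27 → 0 ('')
  [25] 27/8 → 1 ('e')
  [26] 8/12 → 1 ('e')
  [27] 12/26 → 1 ('e')

n(n+1)/2 = 28·29/2 = 406
Σ LCP = 0 + 3 + 2 + 1 + 4 + 3 + 1 + 0 + 3 + 2 + 1 + 2 + 2 + 1 + 1 + 0 + 1 + 1 + 1 + 2 + 0 + 2 + 1 + 1 + 0 + 1 + 1 + 1 = 38
distinct = 406 − 38 = 368

368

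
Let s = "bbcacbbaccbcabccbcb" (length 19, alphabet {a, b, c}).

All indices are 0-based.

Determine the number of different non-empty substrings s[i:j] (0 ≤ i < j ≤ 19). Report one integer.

160

sorted suffixes:
  #0 SA[0]=12  'abccbcb'
  #1 SA[1]=3  'acbbaccbcabccbcb'
  #2 SA[2]=7  'accbcabccbcb'
  #3 SA[3]=18  'b'
  #4 SA[4]=6  'baccbcabccbcb'
  #5 SA[5]=5  'bbaccbcabccbcb'
  #6 SA[6]=0  'bbcacbbaccbcabccbcb'
  #7 SA[7]=10  'bcabccbcb'
  #8 SA[8]=1  'bcacbbaccbcabccbcb'
  #9 SA[9]=16  'bcb'
  #10 SA[10]=13  'bccbcb'
  #11 SA[11]=11  'cabccbcb'
  #12 SA[12]=2  'cacbbaccbcabccbcb'
  #13 SA[13]=17  'cb'
  #14 SA[14]=4  'cbbaccbcabccbcb'
  #15 SA[15]=9  'cbcabccbcb'
  #16 SA[16]=15  'cbcb'
  #17 SA[17]=8  'ccbcabccbcb'
  #18 SA[18]=14  'ccbcb'

SA = [12, 3, 7, 18, 6, 5, 0, 10, 1, 16, 13, 11, 2, 17, 4, 9, 15, 8, 14]
[i] adj suffixes → lcp
  [1] 12/3 → 1 ('a')
  [2] 3/7 → 2 ('ac')
  [3] 7/18 → 0 ('')
  [4] 18/6 → 1 ('b')
  [5] 6/5 → 1 ('b')
  [6] 5/0 → 2 ('bb')
  [7] 0/10 → 1 ('b')
  [8] 10/1 → 3 ('bca')
  [9] 1/16 → 2 ('bc')
  [10] 16/13 → 2 ('bc')
  [11] 13/11 → 0 ('')
  [12] 11/2 → 2 ('ca')
  [13] 2/17 → 1 ('c')
  [14] 17/4 → 2 ('cb')
  [15] 4/9 → 2 ('cb')
  [16] 9/15 → 3 ('cbc')
  [17] 15/8 → 1 ('c')
  [18] 8/14 → 4 ('ccbc')

n(n+1)/2 = 19·20/2 = 190
Σ LCP = 0 + 1 + 2 + 0 + 1 + 1 + 2 + 1 + 3 + 2 + 2 + 0 + 2 + 1 + 2 + 2 + 3 + 1 + 4 = 30
distinct = 190 − 30 = 160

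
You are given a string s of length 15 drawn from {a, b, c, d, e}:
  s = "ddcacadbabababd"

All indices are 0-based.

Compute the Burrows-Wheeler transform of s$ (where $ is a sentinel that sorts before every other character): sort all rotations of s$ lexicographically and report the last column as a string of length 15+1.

dbbbccdaaadabad$

rank  rotation          last
    0  $ddcacadbabababd  d
    1  abababd$ddcacadb  b
    2  ababd$ddcacadbab  b
    3  abd$ddcacadbabab  b
    4  acadbabababd$ddc  c
    5  adbabababd$ddcac  c
    6  babababd$ddcacad  d
    7  bababd$ddcacadba  a
    8  babd$ddcacadbaba  a
    9  bd$ddcacadbababa  a
   10  cacadbabababd$dd  d
   11  cadbabababd$ddca  a
   12  d$ddcacadbababab  b
   13  dbabababd$ddcaca  a
   14  dcacadbabababd$d  d
   15  ddcacadbabababd$  $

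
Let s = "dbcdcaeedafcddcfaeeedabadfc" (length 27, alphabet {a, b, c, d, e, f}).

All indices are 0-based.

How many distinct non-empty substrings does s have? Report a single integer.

rank | idx | suffix
   0 |  21 | abadfc
   1 |  23 | adfc
   2 |   5 | aeedafcddcfaeeedabadfc
   3 |  16 | aeeedabadfc
   4 |   9 | afcddcfaeeedabadfc
   5 |  22 | badfc
   6 |   1 | bcdcaeedafcddcfaeeedabadfc
   7 |  26 | c
   8 |   4 | caeedafcddcfaeeedabadfc
   9 |   2 | cdcaeedafcddcfaeeedabadfc
  10 |  11 | cddcfaeeedabadfc
  11 |  14 | cfaeeedabadfc
  12 |  20 | dabadfc
  13 |   8 | dafcddcfaeeedabadfc
  14 |   0 | dbcdcaeedafcddcfaeeedabadfc
  15 |   3 | dcaeedafcddcfaeeedabadfc
  16 |  13 | dcfaeeedabadfc
  17 |  12 | ddcfaeeedabadfc
  18 |  24 | dfc
  19 |  19 | edabadfc
  20 |   7 | edafcddcfaeeedabadfc
  21 |  18 | eedabadfc
  22 |   6 | eedafcddcfaeeedabadfc
  23 |  17 | eeedabadfc
  24 |  15 | faeeedabadfc
  25 |  25 | fc
  26 |  10 | fcddcfaeeedabadfc

SA = [21, 23, 5, 16, 9, 22, 1, 26, 4, 2, 11, 14, 20, 8, 0, 3, 13, 12, 24, 19, 7, 18, 6, 17, 15, 25, 10]
[i] adj suffixes → lcp
  [1] 21/23 → 1 ('a')
  [2] 23/5 → 1 ('a')
  [3] 5/16 → 3 ('aee')
  [4] 16/9 → 1 ('a')
  [5] 9/22 → 0 ('')
  [6] 22/1 → 1 ('b')
  [7] 1/26 → 0 ('')
  [8] 26/4 → 1 ('c')
  [9] 4/2 → 1 ('c')
  [10] 2/11 → 2 ('cd')
  [11] 11/14 → 1 ('c')
  [12] 14/20 → 0 ('')
  [13] 20/8 → 2 ('da')
  [14] 8/0 → 1 ('d')
  [15] 0/3 → 1 ('d')
  [16] 3/13 → 2 ('dc')
  [17] 13/12 → 1 ('d')
  [18] 12/24 → 1 ('d')
  [19] 24/19 → 0 ('')
  [20] 19/7 → 3 ('eda')
  [21] 7/18 → 1 ('e')
  [22] 18/6 → 4 ('eeda')
  [23] 6/17 → 2 ('ee')
  [24] 17/15 → 0 ('')
  [25] 15/25 → 1 ('f')
  [26] 25/10 → 2 ('fc')

n(n+1)/2 = 27·28/2 = 378
Σ LCP = 0 + 1 + 1 + 3 + 1 + 0 + 1 + 0 + 1 + 1 + 2 + 1 + 0 + 2 + 1 + 1 + 2 + 1 + 1 + 0 + 3 + 1 + 4 + 2 + 0 + 1 + 2 = 33
distinct = 378 − 33 = 345

345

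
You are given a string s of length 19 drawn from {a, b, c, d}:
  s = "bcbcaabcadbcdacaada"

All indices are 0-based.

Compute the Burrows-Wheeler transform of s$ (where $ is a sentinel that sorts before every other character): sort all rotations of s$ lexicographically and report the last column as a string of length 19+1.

adccadacca$dbabbbaca

rank  rotation              last
    0  $bcbcaabcadbcdacaada  a
    1  a$bcbcaabcadbcdacaad  d
    2  aabcadbcdacaada$bcbc  c
    3  aada$bcbcaabcadbcdac  c
    4  abcadbcdacaada$bcbca  a
    5  acaada$bcbcaabcadbcd  d
    6  ada$bcbcaabcadbcdaca  a
    7  adbcdacaada$bcbcaabc  c
    8  bcaabcadbcdacaada$bc  c
    9  bcadbcdacaada$bcbcaa  a
   10  bcbcaabcadbcdacaada$  $
   11  bcdacaada$bcbcaabcad  d
   12  caabcadbcdacaada$bcb  b
   13  caada$bcbcaabcadbcda  a
   14  cadbcdacaada$bcbcaab  b
   15  cbcaabcadbcdacaada$b  b
   16  cdacaada$bcbcaabcadb  b
   17  da$bcbcaabcadbcdacaa  a
   18  dacaada$bcbcaabcadbc  c
   19  dbcdacaada$bcbcaabca  a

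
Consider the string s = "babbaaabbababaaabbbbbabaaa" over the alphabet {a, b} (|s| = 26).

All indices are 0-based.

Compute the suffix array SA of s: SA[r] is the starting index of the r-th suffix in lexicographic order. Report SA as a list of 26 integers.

[25, 24, 23, 4, 13, 5, 14, 21, 11, 9, 1, 6, 15, 22, 3, 12, 20, 10, 8, 0, 2, 19, 7, 18, 17, 16]

rank | idx | suffix
   0 |  25 | a
   1 |  24 | aa
   2 |  23 | aaa
   3 |   4 | aaabbababaaabbbbbabaaa
   4 |  13 | aaabbbbbabaaa
   5 |   5 | aabbababaaabbbbbabaaa
   6 |  14 | aabbbbbabaaa
   7 |  21 | abaaa
   8 |  11 | abaaabbbbbabaaa
   9 |   9 | ababaaabbbbbabaaa
  10 |   1 | abbaaabbababaaabbbbbabaaa
  11 |   6 | abbababaaabbbbbabaaa
  12 |  15 | abbbbbabaaa
  13 |  22 | baaa
  14 |   3 | baaabbababaaabbbbbabaaa
  15 |  12 | baaabbbbbabaaa
  16 |  20 | babaaa
  17 |  10 | babaaabbbbbabaaa
  18 |   8 | bababaaabbbbbabaaa
  19 |   0 | babbaaabbababaaabbbbbabaaa
  20 |   2 | bbaaabbababaaabbbbbabaaa
  21 |  19 | bbabaaa
  22 |   7 | bbababaaabbbbbabaaa
  23 |  18 | bbbabaaa
  24 |  17 | bbbbabaaa
  25 |  16 | bbbbbabaaa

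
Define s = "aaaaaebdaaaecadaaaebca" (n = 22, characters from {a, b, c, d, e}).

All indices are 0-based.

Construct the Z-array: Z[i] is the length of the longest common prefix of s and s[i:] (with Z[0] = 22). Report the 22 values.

Z[0]=22
i=1: i≥r, start 0; Z[1]=4 extend→box=[1,5)
i=2: min(r-i=3, Z[1]=4)=3; Z[2]=3
i=3: min(r-i=2, Z[2]=3)=2; Z[3]=2
i=4: min(r-i=1, Z[3]=2)=1; Z[4]=1
i=5: i≥r, start 0; Z[5]=0
i=6: i≥r, start 0; Z[6]=0
i=7: i≥r, start 0; Z[7]=0
i=8: i≥r, start 0; Z[8]=3 extend→box=[8,11)
i=9: min(r-i=2, Z[1]=4)=2; Z[9]=2
i=10: min(r-i=1, Z[2]=3)=1; Z[10]=1
i=11: i≥r, start 0; Z[11]=0
i=12: i≥r, start 0; Z[12]=0
i=13: i≥r, start 0; Z[13]=1 extend→box=[13,14)
i=14: i≥r, start 0; Z[14]=0
i=15: i≥r, start 0; Z[15]=3 extend→box=[15,18)
i=16: min(r-i=2, Z[1]=4)=2; Z[16]=2
i=17: min(r-i=1, Z[2]=3)=1; Z[17]=1
i=18: i≥r, start 0; Z[18]=0
i=19: i≥r, start 0; Z[19]=0
i=20: i≥r, start 0; Z[20]=0
i=21: i≥r, start 0; Z[21]=1 extend→box=[21,22)

[22, 4, 3, 2, 1, 0, 0, 0, 3, 2, 1, 0, 0, 1, 0, 3, 2, 1, 0, 0, 0, 1]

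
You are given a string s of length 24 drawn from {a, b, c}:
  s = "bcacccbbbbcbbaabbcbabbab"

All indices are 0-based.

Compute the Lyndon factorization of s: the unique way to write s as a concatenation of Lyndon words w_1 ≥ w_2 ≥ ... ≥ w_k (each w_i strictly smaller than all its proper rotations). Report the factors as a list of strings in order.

["bc", "acccbbbbcbb", "aabbcbabbab"]

emit factor 1: 'bc' (i=0, period=2)
emit factor 2: 'acccbbbbcbb' (i=2, period=11)
emit factor 3: 'aabbcbabbab' (i=13, period=11)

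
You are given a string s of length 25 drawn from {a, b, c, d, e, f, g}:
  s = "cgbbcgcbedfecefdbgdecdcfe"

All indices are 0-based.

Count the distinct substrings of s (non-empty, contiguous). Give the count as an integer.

303

rank→(start, suffix):
  0 → (2, 'bbcgcbedfecefdbgdecdcfe')
  1 → (3, 'bcgcbedfecefdbgdecdcfe')
  2 → (7, 'bedfecefdbgdecdcfe')
  3 → (16, 'bgdecdcfe')
  4 → (6, 'cbedfecefdbgdecdcfe')
  5 → (20, 'cdcfe')
  6 → (12, 'cefdbgdecdcfe')
  7 → (22, 'cfe')
  8 → (0, 'cgbbcgcbedfecefdbgdecdcfe')
  9 → (4, 'cgcbedfecefdbgdecdcfe')
  10 → (15, 'dbgdecdcfe')
  11 → (21, 'dcfe')
  12 → (18, 'decdcfe')
  13 → (9, 'dfecefdbgdecdcfe')
  14 → (24, 'e')
  15 → (19, 'ecdcfe')
  16 → (11, 'ecefdbgdecdcfe')
  17 → (8, 'edfecefdbgdecdcfe')
  18 → (13, 'efdbgdecdcfe')
  19 → (14, 'fdbgdecdcfe')
  20 → (23, 'fe')
  21 → (10, 'fecefdbgdecdcfe')
  22 → (1, 'gbbcgcbedfecefdbgdecdcfe')
  23 → (5, 'gcbedfecefdbgdecdcfe')
  24 → (17, 'gdecdcfe')

SA = [2, 3, 7, 16, 6, 20, 12, 22, 0, 4, 15, 21, 18, 9, 24, 19, 11, 8, 13, 14, 23, 10, 1, 5, 17]
[i] adj suffixes → lcp
  [1] 2/3 → 1 ('b')
  [2] 3/7 → 1 ('b')
  [3] 7/16 → 1 ('b')
  [4] 16/6 → 0 ('')
  [5] 6/20 → 1 ('c')
  [6] 20/12 → 1 ('c')
  [7] 12/22 → 1 ('c')
  [8] 22/0 → 1 ('c')
  [9] 0/4 → 2 ('cg')
  [10] 4/15 → 0 ('')
  [11] 15/21 → 1 ('d')
  [12] 21/18 → 1 ('d')
  [13] 18/9 → 1 ('d')
  [14] 9/24 → 0 ('')
  [15] 24/19 → 1 ('e')
  [16] 19/11 → 2 ('ec')
  [17] 11/8 → 1 ('e')
  [18] 8/13 → 1 ('e')
  [19] 13/14 → 0 ('')
  [20] 14/23 → 1 ('f')
  [21] 23/10 → 2 ('fe')
  [22] 10/1 → 0 ('')
  [23] 1/5 → 1 ('g')
  [24] 5/17 → 1 ('g')

n(n+1)/2 = 25·26/2 = 325
Σ LCP = 0 + 1 + 1 + 1 + 0 + 1 + 1 + 1 + 1 + 2 + 0 + 1 + 1 + 1 + 0 + 1 + 2 + 1 + 1 + 0 + 1 + 2 + 0 + 1 + 1 = 22
distinct = 325 − 22 = 303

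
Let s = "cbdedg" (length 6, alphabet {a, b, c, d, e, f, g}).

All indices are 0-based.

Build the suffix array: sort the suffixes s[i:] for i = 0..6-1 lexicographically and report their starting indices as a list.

[1, 0, 2, 4, 3, 5]

rank→(start, suffix):
  0 → (1, 'bdedg')
  1 → (0, 'cbdedg')
  2 → (2, 'dedg')
  3 → (4, 'dg')
  4 → (3, 'edg')
  5 → (5, 'g')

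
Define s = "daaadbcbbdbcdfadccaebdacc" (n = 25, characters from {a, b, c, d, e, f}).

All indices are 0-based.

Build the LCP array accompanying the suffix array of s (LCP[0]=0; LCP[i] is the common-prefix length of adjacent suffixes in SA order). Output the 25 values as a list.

sorted suffixes:
  #0 SA[0]=1  'aaadbcbbdbcdfadccaebdacc'
  #1 SA[1]=2  'aadbcbbdbcdfadccaebdacc'
  #2 SA[2]=22  'acc'
  #3 SA[3]=3  'adbcbbdbcdfadccaebdacc'
  #4 SA[4]=14  'adccaebdacc'
  #5 SA[5]=18  'aebdacc'
  #6 SA[6]=7  'bbdbcdfadccaebdacc'
  #7 SA[7]=5  'bcbbdbcdfadccaebdacc'
  #8 SA[8]=10  'bcdfadccaebdacc'
  #9 SA[9]=20  'bdacc'
  #10 SA[10]=8  'bdbcdfadccaebdacc'
  #11 SA[11]=24  'c'
  #12 SA[12]=17  'caebdacc'
  #13 SA[13]=6  'cbbdbcdfadccaebdacc'
  #14 SA[14]=23  'cc'
  #15 SA[15]=16  'ccaebdacc'
  #16 SA[16]=11  'cdfadccaebdacc'
  #17 SA[17]=0  'daaadbcbbdbcdfadccaebdacc'
  #18 SA[18]=21  'dacc'
  #19 SA[19]=4  'dbcbbdbcdfadccaebdacc'
  #20 SA[20]=9  'dbcdfadccaebdacc'
  #21 SA[21]=15  'dccaebdacc'
  #22 SA[22]=12  'dfadccaebdacc'
  #23 SA[23]=19  'ebdacc'
  #24 SA[24]=13  'fadccaebdacc'

SA = [1, 2, 22, 3, 14, 18, 7, 5, 10, 20, 8, 24, 17, 6, 23, 16, 11, 0, 21, 4, 9, 15, 12, 19, 13]
i: (SA[i-1],SA[i]) lcp shared
  1: (1,2) 2 'aa'
  2: (2,22) 1 'a'
  3: (22,3) 1 'a'
  4: (3,14) 2 'ad'
  5: (14,18) 1 'a'
  6: (18,7) 0 ''
  7: (7,5) 1 'b'
  8: (5,10) 2 'bc'
  9: (10,20) 1 'b'
  10: (20,8) 2 'bd'
  11: (8,24) 0 ''
  12: (24,17) 1 'c'
  13: (17,6) 1 'c'
  14: (6,23) 1 'c'
  15: (23,16) 2 'cc'
  16: (16,11) 1 'c'
  17: (11,0) 0 ''
  18: (0,21) 2 'da'
  19: (21,4) 1 'd'
  20: (4,9) 3 'dbc'
  21: (9,15) 1 'd'
  22: (15,12) 1 'd'
  23: (12,19) 0 ''
  24: (19,13) 0 ''

[0, 2, 1, 1, 2, 1, 0, 1, 2, 1, 2, 0, 1, 1, 1, 2, 1, 0, 2, 1, 3, 1, 1, 0, 0]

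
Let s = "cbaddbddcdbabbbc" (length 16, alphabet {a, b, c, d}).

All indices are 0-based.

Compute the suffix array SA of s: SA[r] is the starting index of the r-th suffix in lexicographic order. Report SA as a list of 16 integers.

sorted suffixes:
  #0 SA[0]=11  'abbbc'
  #1 SA[1]=2  'addbddcdbabbbc'
  #2 SA[2]=10  'babbbc'
  #3 SA[3]=1  'baddbddcdbabbbc'
  #4 SA[4]=12  'bbbc'
  #5 SA[5]=13  'bbc'
  #6 SA[6]=14  'bc'
  #7 SA[7]=5  'bddcdbabbbc'
  #8 SA[8]=15  'c'
  #9 SA[9]=0  'cbaddbddcdbabbbc'
  #10 SA[10]=8  'cdbabbbc'
  #11 SA[11]=9  'dbabbbc'
  #12 SA[12]=4  'dbddcdbabbbc'
  #13 SA[13]=7  'dcdbabbbc'
  #14 SA[14]=3  'ddbddcdbabbbc'
  #15 SA[15]=6  'ddcdbabbbc'

[11, 2, 10, 1, 12, 13, 14, 5, 15, 0, 8, 9, 4, 7, 3, 6]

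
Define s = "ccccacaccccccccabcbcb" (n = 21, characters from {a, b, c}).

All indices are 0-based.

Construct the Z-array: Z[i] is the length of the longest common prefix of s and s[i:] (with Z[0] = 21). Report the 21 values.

Z[0]=21
i=1: i≥r, start 0; Z[1]=3 extend→box=[1,4)
i=2: min(r-i=2, Z[1]=3)=2; Z[2]=2
i=3: min(r-i=1, Z[2]=2)=1; Z[3]=1
i=4: i≥r, start 0; Z[4]=0
i=5: i≥r, start 0; Z[5]=1 extend→box=[5,6)
i=6: i≥r, start 0; Z[6]=0
i=7: i≥r, start 0; Z[7]=4 extend→box=[7,11)
i=8: min(r-i=3, Z[1]=3)=3; Z[8]=4 extend→box=[8,12)
i=9: min(r-i=3, Z[1]=3)=3; Z[9]=4 extend→box=[9,13)
i=10: min(r-i=3, Z[1]=3)=3; Z[10]=4 extend→box=[10,14)
i=11: min(r-i=3, Z[1]=3)=3; Z[11]=5 extend→box=[11,16)
i=12: min(r-i=4, Z[1]=3)=3; Z[12]=3
i=13: min(r-i=3, Z[2]=2)=2; Z[13]=2
i=14: min(r-i=2, Z[3]=1)=1; Z[14]=1
i=15: min(r-i=1, Z[4]=0)=0; Z[15]=0
i=16: i≥r, start 0; Z[16]=0
i=17: i≥r, start 0; Z[17]=1 extend→box=[17,18)
i=18: i≥r, start 0; Z[18]=0
i=19: i≥r, start 0; Z[19]=1 extend→box=[19,20)
i=20: i≥r, start 0; Z[20]=0

[21, 3, 2, 1, 0, 1, 0, 4, 4, 4, 4, 5, 3, 2, 1, 0, 0, 1, 0, 1, 0]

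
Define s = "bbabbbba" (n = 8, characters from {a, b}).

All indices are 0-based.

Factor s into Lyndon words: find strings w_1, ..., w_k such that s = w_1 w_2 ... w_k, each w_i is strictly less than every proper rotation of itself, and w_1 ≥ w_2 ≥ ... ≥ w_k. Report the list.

emit factor 1: 'b' (i=0, period=1)
emit factor 2: 'b' (i=1, period=1)
emit factor 3: 'abbbb' (i=2, period=5)
emit factor 4: 'a' (i=7, period=1)

["b", "b", "abbbb", "a"]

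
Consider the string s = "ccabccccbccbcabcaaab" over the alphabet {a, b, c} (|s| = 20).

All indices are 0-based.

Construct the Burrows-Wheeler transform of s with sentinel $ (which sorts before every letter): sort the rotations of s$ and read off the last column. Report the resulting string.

bcaaccaaccabbccc$bccb

rank  rotation               last
    0  $ccabccccbccbcabcaaab  b
    1  aaab$ccabccccbccbcabc  c
    2  aab$ccabccccbccbcabca  a
    3  ab$ccabccccbccbcabcaa  a
    4  abcaaab$ccabccccbccbc  c
    5  abccccbccbcabcaaab$cc  c
    6  b$ccabccccbccbcabcaaa  a
    7  bcaaab$ccabccccbccbca  a
    8  bcabcaaab$ccabccccbcc  c
    9  bccbcabcaaab$ccabcccc  c
   10  bccccbccbcabcaaab$cca  a
   11  caaab$ccabccccbccbcab  b
   12  cabcaaab$ccabccccbccb  b
   13  cabccccbccbcabcaaab$c  c
   14  cbcabcaaab$ccabccccbc  c
   15  cbccbcabcaaab$ccabccc  c
   16  ccabccccbccbcabcaaab$  $
   17  ccbcabcaaab$ccabccccb  b
   18  ccbccbcabcaaab$ccabcc  c
   19  cccbccbcabcaaab$ccabc  c
   20  ccccbccbcabcaaab$ccab  b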